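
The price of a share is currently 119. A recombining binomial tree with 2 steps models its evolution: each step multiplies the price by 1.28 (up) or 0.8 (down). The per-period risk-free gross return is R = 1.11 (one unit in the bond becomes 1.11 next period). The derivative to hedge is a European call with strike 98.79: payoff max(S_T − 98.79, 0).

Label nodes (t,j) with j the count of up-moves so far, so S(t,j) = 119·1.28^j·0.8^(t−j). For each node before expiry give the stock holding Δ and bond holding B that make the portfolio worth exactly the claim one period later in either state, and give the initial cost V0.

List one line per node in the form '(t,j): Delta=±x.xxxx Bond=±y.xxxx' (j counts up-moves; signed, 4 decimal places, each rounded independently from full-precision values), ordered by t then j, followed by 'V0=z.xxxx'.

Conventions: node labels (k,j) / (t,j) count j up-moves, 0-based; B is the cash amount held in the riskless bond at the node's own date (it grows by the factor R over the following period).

(0,0): Delta=0.8736 Bond=-62.8336
(1,0): Delta=0.5048 Bond=-34.6336
(1,1): Delta=1.0000 Bond=-89.0000
V0=41.1237

The replicating-portfolio and risk-neutral prices coincide; use p* = (1.11−0.8)/(1.28−0.8) = 0.6458 for the latter.
Payoffs at expiry: V(2,0)=0.0000, V(2,1)=23.0660, V(2,2)=96.1796
  t=1,j=0: stock 95.2000 → up 121.8560 (V=23.0660), down 76.1600 (V=0.0000). Price 13.4205; hedge Δ=0.5048, bond B=-34.6336.
  t=1,j=1: stock 152.3200 → up 194.9696 (V=96.1796), down 121.8560 (V=23.0660). Price 63.3200; hedge Δ=1.0000, bond B=-89.0000.
  t=0,j=0: stock 119.0000 → up 152.3200 (V=63.3200), down 95.2000 (V=13.4205). Price 41.1237; hedge Δ=0.8736, bond B=-62.8336.
Verification: the root portfolio costs Δ(0,0)·S0 + B(0,0) = 41.1237, matching V0.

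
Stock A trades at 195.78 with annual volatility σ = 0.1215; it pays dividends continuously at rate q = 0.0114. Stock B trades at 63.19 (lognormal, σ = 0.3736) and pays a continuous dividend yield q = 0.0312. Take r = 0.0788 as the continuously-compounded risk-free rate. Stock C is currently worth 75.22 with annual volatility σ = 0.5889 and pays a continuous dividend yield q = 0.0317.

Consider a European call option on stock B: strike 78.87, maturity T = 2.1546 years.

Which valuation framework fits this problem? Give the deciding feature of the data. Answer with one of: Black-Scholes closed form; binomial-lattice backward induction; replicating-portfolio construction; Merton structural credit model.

Key observation: the instrument is a plain European call (strike 78.87) on a lognormal asset; the exact continuous-time formula applies directly.

framework: Black-Scholes closed form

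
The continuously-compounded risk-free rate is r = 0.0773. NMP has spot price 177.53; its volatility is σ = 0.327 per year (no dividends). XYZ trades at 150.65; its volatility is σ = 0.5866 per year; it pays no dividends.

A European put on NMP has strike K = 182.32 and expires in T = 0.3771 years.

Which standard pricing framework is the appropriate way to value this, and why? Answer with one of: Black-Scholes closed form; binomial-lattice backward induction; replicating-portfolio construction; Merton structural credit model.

framework: Black-Scholes closed form

Key observation: a European-exercise option on NMP struck at 182.32 — a GBM underlying with constant parameters — admits an analytic price: the data contain no early exercise, no discrete tree, no debt structure.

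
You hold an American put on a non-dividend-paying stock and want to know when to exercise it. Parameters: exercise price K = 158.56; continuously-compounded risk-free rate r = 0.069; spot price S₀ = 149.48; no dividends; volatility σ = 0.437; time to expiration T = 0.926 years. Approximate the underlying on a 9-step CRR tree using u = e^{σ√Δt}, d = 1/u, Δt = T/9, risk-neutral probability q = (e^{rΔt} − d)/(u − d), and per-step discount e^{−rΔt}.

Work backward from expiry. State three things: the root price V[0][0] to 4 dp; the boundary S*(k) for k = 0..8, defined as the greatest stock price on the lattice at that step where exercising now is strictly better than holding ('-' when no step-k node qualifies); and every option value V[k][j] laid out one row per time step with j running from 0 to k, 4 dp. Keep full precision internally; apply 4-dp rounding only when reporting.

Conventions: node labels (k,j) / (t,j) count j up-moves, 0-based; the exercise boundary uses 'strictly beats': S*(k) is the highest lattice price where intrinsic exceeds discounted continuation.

params: Δt=0.10289 u=1.15047 d=0.86921 q=0.49034 e^(-rΔt)=0.99293
t_9 payoffs: 116.2255 102.5266 84.3948 60.3957 28.6309 0.0000 0.0000 0.0000 0.0000 0.0000
t_8: node(8,0) S=48.7047 payoff=109.8553 vs cont=108.7336 → 109.8553 [stop]  node(8,1) S=64.4650 payoff=94.0950 vs cont=92.9733 → 94.0950 [stop]  node(8,2) S=85.3251 payoff=73.2349 vs cont=72.1132 → 73.2349 [stop]  node(8,3) S=112.9354 payoff=45.6246 vs cont=44.5029 → 45.6246 [stop]  node(8,4) S=149.4800 payoff=9.0800 vs cont=14.4887 → 14.4887 [wait]  node(8,5) S=197.8501 payoff=0.0000 vs cont=0.0000 → 0.0000 [wait]  node(8,6) S=261.8721 payoff=0.0000 vs cont=0.0000 → 0.0000 [wait]  node(8,7) S=346.6110 payoff=0.0000 vs cont=0.0000 → 0.0000 [wait]  node(8,8) S=458.7705 payoff=0.0000 vs cont=0.0000 → 0.0000 [wait]  ⇒ S*(8)=112.9354
t_7: node(7,0) S=56.0334 payoff=102.5266 vs cont=101.4049 → 102.5266 [stop]  node(7,1) S=74.1652 payoff=84.3948 vs cont=83.2731 → 84.3948 [stop]  node(7,2) S=98.1643 payoff=60.3957 vs cont=59.2740 → 60.3957 [stop]  node(7,3) S=129.9291 payoff=28.6309 vs cont=30.1425 → 30.1425 [wait]  node(7,4) S=171.9727 payoff=0.0000 vs cont=7.3320 → 7.3320 [wait]  node(7,5) S=227.6212 payoff=0.0000 vs cont=0.0000 → 0.0000 [wait]  node(7,6) S=301.2769 payoff=0.0000 vs cont=0.0000 → 0.0000 [wait]  node(7,7) S=398.7667 payoff=0.0000 vs cont=0.0000 → 0.0000 [wait]  ⇒ S*(7)=98.1643
t_6: node(6,0) S=64.4650 payoff=94.0950 vs cont=92.9733 → 94.0950 [stop]  node(6,1) S=85.3251 payoff=73.2349 vs cont=72.1132 → 73.2349 [stop]  node(6,2) S=112.9354 payoff=45.6246 vs cont=45.2389 → 45.6246 [stop]  node(6,3) S=149.4800 payoff=9.0800 vs cont=18.8234 → 18.8234 [wait]  node(6,4) S=197.8501 payoff=0.0000 vs cont=3.7104 → 3.7104 [wait]  node(6,5) S=261.8721 payoff=0.0000 vs cont=0.0000 → 0.0000 [wait]  node(6,6) S=346.6110 payoff=0.0000 vs cont=0.0000 → 0.0000 [wait]  ⇒ S*(6)=112.9354
t_5: node(5,0) S=74.1652 payoff=84.3948 vs cont=83.2731 → 84.3948 [stop]  node(5,1) S=98.1643 payoff=60.3957 vs cont=59.2740 → 60.3957 [stop]  node(5,2) S=129.9291 payoff=28.6309 vs cont=32.2530 → 32.2530 [wait]  node(5,3) S=171.9727 payoff=0.0000 vs cont=11.3321 → 11.3321 [wait]  node(5,4) S=227.6212 payoff=0.0000 vs cont=1.8776 → 1.8776 [wait]  node(5,5) S=301.2769 payoff=0.0000 vs cont=0.0000 → 0.0000 [wait]  ⇒ S*(5)=98.1643
t_4: node(4,0) S=85.3251 payoff=73.2349 vs cont=72.1132 → 73.2349 [stop]  node(4,1) S=112.9354 payoff=45.6246 vs cont=46.2665 → 46.2665 [wait]  node(4,2) S=149.4800 payoff=9.0800 vs cont=21.8389 → 21.8389 [wait]  node(4,3) S=197.8501 payoff=0.0000 vs cont=6.6488 → 6.6488 [wait]  node(4,4) S=261.8721 payoff=0.0000 vs cont=0.9502 → 0.9502 [wait]  ⇒ S*(4)=85.3251
t_3: node(3,0) S=98.1643 payoff=60.3957 vs cont=59.5865 → 60.3957 [stop]  node(3,1) S=129.9291 payoff=28.6309 vs cont=34.0460 → 34.0460 [wait]  node(3,2) S=171.9727 payoff=0.0000 vs cont=14.2887 → 14.2887 [wait]  node(3,3) S=227.6212 payoff=0.0000 vs cont=3.8272 → 3.8272 [wait]  ⇒ S*(3)=98.1643
t_2: node(2,0) S=112.9354 payoff=45.6246 vs cont=47.1394 → 47.1394 [wait]  node(2,1) S=149.4800 payoff=9.0800 vs cont=24.1858 → 24.1858 [wait]  node(2,2) S=197.8501 payoff=0.0000 vs cont=9.0942 → 9.0942 [wait]  ⇒ S*(2)=-
t_1: node(1,0) S=129.9291 payoff=28.6309 vs cont=35.6304 → 35.6304 [wait]  node(1,1) S=171.9727 payoff=0.0000 vs cont=16.6670 → 16.6670 [wait]  ⇒ S*(1)=-
t_0: node(0,0) S=149.4800 payoff=9.0800 vs cont=26.1455 → 26.1455 [wait]  ⇒ S*(0)=-

price = 26.1455
boundary = - - - 98.1643 85.3251 98.1643 112.9354 98.1643 112.9354
tree:
26.1455
35.6304 16.6670
47.1394 24.1858 9.0942
60.3957 34.0460 14.2887 3.8272
73.2349 46.2665 21.8389 6.6488 0.9502
84.3948 60.3957 32.2530 11.3321 1.8776 0.0000
94.0950 73.2349 45.6246 18.8234 3.7104 0.0000 0.0000
102.5266 84.3948 60.3957 30.1425 7.3320 0.0000 0.0000 0.0000
109.8553 94.0950 73.2349 45.6246 14.4887 0.0000 0.0000 0.0000 0.0000
116.2255 102.5266 84.3948 60.3957 28.6309 0.0000 0.0000 0.0000 0.0000 0.0000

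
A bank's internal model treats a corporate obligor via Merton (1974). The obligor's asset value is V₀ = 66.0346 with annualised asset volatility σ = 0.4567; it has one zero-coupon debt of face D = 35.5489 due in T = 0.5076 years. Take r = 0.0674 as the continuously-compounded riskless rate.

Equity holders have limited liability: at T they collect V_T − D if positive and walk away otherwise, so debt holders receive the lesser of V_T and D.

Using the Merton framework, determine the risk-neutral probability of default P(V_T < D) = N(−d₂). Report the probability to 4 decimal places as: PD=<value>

With assets at 66.0346 and a single debt payment of 35.5489 at 0.5076 years:
d₁ = [ln(V₀/D) + (r + σ²/2)T] / (σ√T)
   = [ln(66.0346/35.5489) + (0.0674 + 0.5·0.4567²)·0.5076] / (0.4567·√0.5076)
   = [0.619270 + 0.087149] / 0.325381 = 2.171051
d₂ = d₁ − σ√T = 2.171051 − 0.325381 = 1.845670
risk-neutral PD = N(−d₂) = N(-1.845670) = 0.032470

PD=0.0325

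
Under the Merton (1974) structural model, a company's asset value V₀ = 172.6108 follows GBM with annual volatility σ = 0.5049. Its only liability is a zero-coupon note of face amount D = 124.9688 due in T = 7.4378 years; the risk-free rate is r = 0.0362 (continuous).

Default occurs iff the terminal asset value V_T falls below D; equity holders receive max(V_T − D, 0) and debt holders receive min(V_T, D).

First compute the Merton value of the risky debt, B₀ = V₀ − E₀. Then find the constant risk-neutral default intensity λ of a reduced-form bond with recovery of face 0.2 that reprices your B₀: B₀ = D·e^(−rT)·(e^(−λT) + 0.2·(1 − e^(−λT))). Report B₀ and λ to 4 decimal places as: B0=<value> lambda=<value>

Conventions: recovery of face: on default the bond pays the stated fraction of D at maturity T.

Work the structural quantities from V₀ = 172.6108 against face 124.9688:
d₁ = [ln(V₀/D) + (r + σ²/2)T] / (σ√T)
   = [ln(172.6108/124.9688) + (0.0362 + 0.5·0.5049²)·7.4378] / (0.5049·√7.4378)
   = [0.322975 + 1.217285] / 1.376980 = 1.118579
d₂ = d₁ − σ√T = 1.118579 − 1.376980 = -0.258401
N(d₁) = 0.868340,  N(d₂) = 0.398049,  e^(−rT) = 0.763953
E₀ = V₀·N(d₁) − D·e^(−rT)·N(d₂)
   = 172.6108·0.868340 − 124.9688·0.763953·0.398049 = 111.883027
B₀ = V₀ − E₀ = 172.6108 − 111.883027 = 60.727773
e^(−λT) = (B₀·e^(rT)/D − 0.2)/(1 − 0.2) = (60.7278·1.308980/124.9688 − 0.2)/0.8 = 0.54511334
λ = −ln(0.54511334)/7.4378 = 0.081578

B0=60.7278 lambda=0.0816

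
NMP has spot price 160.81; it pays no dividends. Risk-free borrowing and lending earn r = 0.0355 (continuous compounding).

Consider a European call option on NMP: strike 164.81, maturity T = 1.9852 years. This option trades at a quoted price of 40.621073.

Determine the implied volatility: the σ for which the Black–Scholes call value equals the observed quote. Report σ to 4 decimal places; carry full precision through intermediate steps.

sigma = 0.4239

At σ = 0.4239 the Black–Scholes value reproduces the quote:
σ√T = 0.4239·√1.9852 = 0.597263
d₁ = (ln(S/K) + (r+σ²/2)T) / (σ√T) = (ln(160.81/164.81) + (0.0355+0.4239²/2)·1.9852) / 0.597263 = (-0.024570 + 0.248836) / 0.597263 = 0.375490
d₂ = d₁ − σ√T = 0.375490 − 0.597263 = -0.221773
e^{−rT} = 0.931951
N(d₁) = 0.646352,  N(d₂) = 0.412245
V = S·N(d₁) − K·e^{−rT}·N(d₂) = 103.939868 − 63.318795 = 40.621073 (the observed quote) — the price is monotone increasing in volatility, hence this σ is the only solution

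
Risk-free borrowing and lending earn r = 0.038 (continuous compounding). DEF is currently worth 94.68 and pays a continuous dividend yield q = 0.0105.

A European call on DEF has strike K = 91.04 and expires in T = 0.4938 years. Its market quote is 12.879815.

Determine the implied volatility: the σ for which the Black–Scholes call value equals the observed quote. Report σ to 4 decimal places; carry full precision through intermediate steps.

sigma = 0.4009

At σ = 0.4009 the Black–Scholes value reproduces the quote:
σ√T = 0.4009·√0.4938 = 0.281716
d₁ = (ln(S/K) + (r−q+σ²/2)T) / (σ√T) = (ln(94.68/91.04) + (0.038−0.0105+0.4009²/2)·0.4938) / 0.281716 = (0.039204 + 0.053261) / 0.281716 = 0.328222
d₂ = d₁ − σ√T = 0.328222 − 0.281716 = 0.046506
e^{−rT} = 0.981411
e^{−qT} = 0.994829
N(d₁) = 0.628628,  N(d₂) = 0.518546
V = S·e^{−qT}·N(d₁) − K·e^{−rT}·N(d₂) = 59.210693 − 46.330878 = 12.879815 (the observed quote) — the price is monotone increasing in volatility, hence this σ is the only solution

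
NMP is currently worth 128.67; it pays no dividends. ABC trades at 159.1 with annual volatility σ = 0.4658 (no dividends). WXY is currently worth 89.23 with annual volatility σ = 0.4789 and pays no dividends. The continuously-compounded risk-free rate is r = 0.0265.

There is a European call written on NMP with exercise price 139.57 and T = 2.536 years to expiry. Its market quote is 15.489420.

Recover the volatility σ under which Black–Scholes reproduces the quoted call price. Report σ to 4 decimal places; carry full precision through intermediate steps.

sigma = 0.1999

At σ = 0.1999 the Black–Scholes value reproduces the quote:
σ√T = 0.1999·√2.536 = 0.318337
d₁ = (ln(S/K) + (r+σ²/2)T) / (σ√T) = (ln(128.67/139.57) + (0.0265+0.1999²/2)·2.536) / 0.318337 = (-0.081315 + 0.117873) / 0.318337 = 0.114841
d₂ = d₁ − σ√T = 0.114841 − 0.318337 = -0.203497
e^{−rT} = 0.935004
N(d₁) = 0.545714,  N(d₂) = 0.419373
V = S·N(d₁) − K·e^{−rT}·N(d₂) = 70.217051 − 54.727631 = 15.489420 (equal to the quote); since ∂V/∂σ > 0 for all σ, the implied volatility is unique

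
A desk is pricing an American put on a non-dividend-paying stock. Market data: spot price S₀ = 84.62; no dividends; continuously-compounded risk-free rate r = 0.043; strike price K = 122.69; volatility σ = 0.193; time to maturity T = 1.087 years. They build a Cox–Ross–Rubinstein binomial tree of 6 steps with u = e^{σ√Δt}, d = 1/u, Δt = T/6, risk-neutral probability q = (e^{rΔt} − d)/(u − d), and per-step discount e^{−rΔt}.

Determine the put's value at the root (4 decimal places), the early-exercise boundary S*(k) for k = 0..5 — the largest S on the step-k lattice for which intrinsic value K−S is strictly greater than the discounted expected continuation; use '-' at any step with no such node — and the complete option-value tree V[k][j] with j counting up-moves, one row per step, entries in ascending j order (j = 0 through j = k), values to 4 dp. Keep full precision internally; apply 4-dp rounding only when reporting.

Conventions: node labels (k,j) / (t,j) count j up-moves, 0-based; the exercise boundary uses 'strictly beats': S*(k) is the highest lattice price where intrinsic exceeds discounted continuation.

price = 38.0700
boundary = 84.6200 91.8649 99.7300 91.8649 99.7300 108.2685
tree:
38.0700
44.7435 30.8251
50.8907 38.0700 22.9600
56.5531 44.7435 30.8251 14.9758
61.7689 50.8907 38.0700 22.9600 8.0325
66.5734 56.5531 44.7435 30.8251 14.4215 2.4178
70.9990 61.7689 50.8907 38.0700 22.9600 5.1519 0.0000

Δt=0.18117  u=1.08562  d=0.92114  q=0.52702  discount=0.99224
step 6 (expiry): payoffs max(K−S,0) = 70.9990 61.7689 50.8907 38.0700 22.9600 5.1519 0.0000
step 5: (k=5,j=0): S=56.1166, K−S=66.5734, hold=65.6214 ⇒ V=66.5734 exercise | (k=5,j=1): S=66.1369, K−S=56.5531, hold=55.6010 ⇒ V=56.5531 exercise | (k=5,j=2): S=77.9465, K−S=44.7435, hold=43.7914 ⇒ V=44.7435 exercise | (k=5,j=3): S=91.8649, K−S=30.8251, hold=29.8731 ⇒ V=30.8251 exercise | (k=5,j=4): S=108.2685, K−S=14.4215, hold=13.4694 ⇒ V=14.4215 exercise | (k=5,j=5): S=127.6012, K−S=0.0000, hold=2.4178 ⇒ V=2.4178 continue  boundary S*=108.2685
step 4: (k=4,j=0): S=60.9211, K−S=61.7689, hold=60.8169 ⇒ V=61.7689 exercise | (k=4,j=1): S=71.7993, K−S=50.8907, hold=49.9386 ⇒ V=50.8907 exercise | (k=4,j=2): S=84.6200, K−S=38.0700, hold=37.1179 ⇒ V=38.0700 exercise | (k=4,j=3): S=99.7300, K−S=22.9600, hold=22.0079 ⇒ V=22.9600 exercise | (k=4,j=4): S=117.5381, K−S=5.1519, hold=8.0325 ⇒ V=8.0325 continue  boundary S*=99.7300
step 3: (k=3,j=0): S=66.1369, K−S=56.5531, hold=55.6010 ⇒ V=56.5531 exercise | (k=3,j=1): S=77.9465, K−S=44.7435, hold=43.7914 ⇒ V=44.7435 exercise | (k=3,j=2): S=91.8649, K−S=30.8251, hold=29.8731 ⇒ V=30.8251 exercise | (k=3,j=3): S=108.2685, K−S=14.4215, hold=14.9758 ⇒ V=14.9758 continue  boundary S*=91.8649
step 2: (k=2,j=0): S=71.7993, K−S=50.8907, hold=49.9386 ⇒ V=50.8907 exercise | (k=2,j=1): S=84.6200, K−S=38.0700, hold=37.1179 ⇒ V=38.0700 exercise | (k=2,j=2): S=99.7300, K−S=22.9600, hold=22.2978 ⇒ V=22.9600 exercise  boundary S*=99.7300
step 1: (k=1,j=0): S=77.9465, K−S=44.7435, hold=43.7914 ⇒ V=44.7435 exercise | (k=1,j=1): S=91.8649, K−S=30.8251, hold=29.8731 ⇒ V=30.8251 exercise  boundary S*=91.8649
step 0: (k=0,j=0): S=84.6200, K−S=38.0700, hold=37.1179 ⇒ V=38.0700 exercise  boundary S*=84.6200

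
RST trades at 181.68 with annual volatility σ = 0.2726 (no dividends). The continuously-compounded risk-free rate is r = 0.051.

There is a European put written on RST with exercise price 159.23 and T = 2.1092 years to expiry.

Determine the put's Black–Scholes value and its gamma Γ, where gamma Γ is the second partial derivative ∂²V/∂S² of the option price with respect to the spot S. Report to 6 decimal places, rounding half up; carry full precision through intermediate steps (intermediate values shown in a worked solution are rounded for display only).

σ√T = 0.2726·√2.1092 = 0.395899
d₁ = (ln(S/K) + (r+σ²/2)T) / (σ√T) = (ln(181.68/159.23) + (0.051+0.2726²/2)·2.1092) / 0.395899 = (0.131897 + 0.185937) / 0.395899 = 0.802817
d₂ = d₁ − σ√T = 0.802817 − 0.395899 = 0.406917
e^{−rT} = 0.898014
N(−d₁) = 0.211040,  N(−d₂) = 0.342034
Put price V = K·e^{−rT}·N(−d₂) − S·N(−d₁) = 48.907778 − 38.341815 = 10.565962
φ(d₁) = (1/√(2π))·e^{−d₁²/2} = 0.289038
Γ = φ(d₁) / (S·σ·√T) = 0.004018

price = 10.565962
Γ = 0.004018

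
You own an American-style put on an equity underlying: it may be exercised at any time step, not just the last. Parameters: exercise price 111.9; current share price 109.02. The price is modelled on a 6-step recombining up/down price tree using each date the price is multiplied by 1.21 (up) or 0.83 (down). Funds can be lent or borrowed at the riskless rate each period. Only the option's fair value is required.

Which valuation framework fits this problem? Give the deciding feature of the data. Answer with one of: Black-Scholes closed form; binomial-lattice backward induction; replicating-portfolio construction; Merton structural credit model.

framework: binomial-lattice backward induction

Key observation: the put (strike 111.9 on spot 109.02) is American-style on a 6-step discrete price model, so the early-exercise decision at every node requires stepwise backward valuation — a closed form cannot price the exercise right.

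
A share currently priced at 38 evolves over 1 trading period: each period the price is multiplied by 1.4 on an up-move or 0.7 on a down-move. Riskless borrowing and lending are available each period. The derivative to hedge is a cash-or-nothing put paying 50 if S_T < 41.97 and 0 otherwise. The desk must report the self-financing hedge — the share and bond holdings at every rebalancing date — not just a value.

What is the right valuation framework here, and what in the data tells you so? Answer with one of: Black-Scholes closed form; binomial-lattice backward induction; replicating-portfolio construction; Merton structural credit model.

Key observation: the deliverable is the dynamic trading strategy on the 1-step tree (spot 38, moves 1.4 and 0.7), so the valuation must go through the node-by-node replicating-portfolio solve.

framework: replicating-portfolio construction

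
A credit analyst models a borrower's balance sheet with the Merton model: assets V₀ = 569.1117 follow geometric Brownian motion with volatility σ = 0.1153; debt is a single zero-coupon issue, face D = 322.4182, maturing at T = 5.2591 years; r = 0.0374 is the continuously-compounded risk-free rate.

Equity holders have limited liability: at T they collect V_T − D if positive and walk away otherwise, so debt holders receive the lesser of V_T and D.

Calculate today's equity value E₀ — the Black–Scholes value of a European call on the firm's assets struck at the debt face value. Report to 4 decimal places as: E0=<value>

E0=304.3195

With assets at 569.1117 and a single debt payment of 322.4182 at 5.2591 years:
d₁ = [ln(V₀/D) + (r + σ²/2)T] / (σ√T)
   = [ln(569.1117/322.4182) + (0.0374 + 0.5·0.1153²)·5.2591] / (0.1153·√5.2591)
   = [0.568227 + 0.231648] / 0.264414 = 3.025082
d₂ = d₁ − σ√T = 3.025082 − 0.264414 = 2.760668
N(d₁) = 0.998757,  N(d₂) = 0.997116,  e^(−rT) = 0.821445
E₀ = V₀·N(d₁) − D·e^(−rT)·N(d₂)
   = 569.1117·0.998757 − 322.4182·0.821445·0.997116 = 304.319454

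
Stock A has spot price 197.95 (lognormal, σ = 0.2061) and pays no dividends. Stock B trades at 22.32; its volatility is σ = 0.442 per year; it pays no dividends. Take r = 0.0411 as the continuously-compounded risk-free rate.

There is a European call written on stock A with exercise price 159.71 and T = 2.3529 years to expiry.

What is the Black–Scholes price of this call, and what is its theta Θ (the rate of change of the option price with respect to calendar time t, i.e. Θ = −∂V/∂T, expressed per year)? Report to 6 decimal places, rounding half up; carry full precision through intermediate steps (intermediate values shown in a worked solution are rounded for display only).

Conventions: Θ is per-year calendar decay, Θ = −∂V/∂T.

σ√T = 0.2061·√2.3529 = 0.316140
d₁ = (ln(S/K) + (r+σ²/2)T) / (σ√T) = (ln(197.95/159.71) + (0.0411+0.2061²/2)·2.3529) / 0.316140 = (0.214655 + 0.146677) / 0.316140 = 1.142946
d₂ = d₁ − σ√T = 1.142946 − 0.316140 = 0.826806
e^{−rT} = 0.907825
N(d₁) = 0.873470,  N(d₂) = 0.795827
Call price V = S·N(d₁) − K·e^{−rT}·N(d₂) = 172.903303 − 115.385818 = 57.517485
φ(d₁) = (1/√(2π))·e^{−d₁²/2} = 0.207608
Θ = −S·φ(d₁)·σ/(2√T) − r·K·e^{−rT}·N(d₂) = −2.760874 − 4.742357 = -7.503231

price = 57.517485
Θ = -7.503231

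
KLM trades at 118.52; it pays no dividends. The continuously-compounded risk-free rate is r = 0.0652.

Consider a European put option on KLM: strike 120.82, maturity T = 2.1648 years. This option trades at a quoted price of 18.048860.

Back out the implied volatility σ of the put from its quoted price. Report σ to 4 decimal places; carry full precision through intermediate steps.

sigma = 0.3749

At σ = 0.3749 the Black–Scholes value reproduces the quote:
σ√T = 0.3749·√2.1648 = 0.551600
d₁ = (ln(S/K) + (r+σ²/2)T) / (σ√T) = (ln(118.52/120.82) + (0.0652+0.3749²/2)·2.1648) / 0.551600 = (-0.019220 + 0.293276) / 0.551600 = 0.496839
d₂ = d₁ − σ√T = 0.496839 − 0.551600 = -0.054762
e^{−rT} = 0.868363
N(−d₁) = 0.309651,  N(−d₂) = 0.521836
V = K·e^{−rT}·N(−d₂) − S·N(−d₁) = 54.748751 − 36.699891 = 18.048860 (matching the quote); vega is positive throughout, so no other σ reproduces this price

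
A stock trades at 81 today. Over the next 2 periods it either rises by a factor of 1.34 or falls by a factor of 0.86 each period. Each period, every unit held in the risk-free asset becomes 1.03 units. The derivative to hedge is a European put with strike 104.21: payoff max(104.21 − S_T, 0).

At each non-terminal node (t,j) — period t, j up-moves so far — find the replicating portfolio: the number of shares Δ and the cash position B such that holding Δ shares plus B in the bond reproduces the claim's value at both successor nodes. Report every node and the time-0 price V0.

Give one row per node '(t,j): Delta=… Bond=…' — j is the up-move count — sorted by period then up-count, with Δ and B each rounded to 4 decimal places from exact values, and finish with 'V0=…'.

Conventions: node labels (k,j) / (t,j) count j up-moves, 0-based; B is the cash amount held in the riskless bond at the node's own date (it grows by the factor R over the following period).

(0,0): Delta=-0.6353 Bond=73.5652
(1,0): Delta=-1.0000 Bond=101.1748
(1,1): Delta=-0.2086 Bond=29.4496
V0=22.1031

Under the risk-neutral measure, an up-move has probability p* = (R−d)/(u−d) = 0.3542 and values discount at R = 1.03.
Expiry values: V(2,0)=44.3024, V(2,1)=10.8656, V(2,2)=0.0000
  t=1,j=0: stock 69.6600 → up 93.3444 (V=10.8656), down 59.9076 (V=44.3024). Price 31.5148; hedge Δ=-1.0000, bond B=101.1748.
  t=1,j=1: stock 108.5400 → up 145.4436 (V=0.0000), down 93.3444 (V=10.8656). Price 6.8130; hedge Δ=-0.2086, bond B=29.4496.
  t=0,j=0: stock 81.0000 → up 108.5400 (V=6.8130), down 69.6600 (V=31.5148). Price 22.1031; hedge Δ=-0.6353, bond B=73.5652.
Verification: the root portfolio costs Δ(0,0)·S0 + B(0,0) = 22.1031, matching V0.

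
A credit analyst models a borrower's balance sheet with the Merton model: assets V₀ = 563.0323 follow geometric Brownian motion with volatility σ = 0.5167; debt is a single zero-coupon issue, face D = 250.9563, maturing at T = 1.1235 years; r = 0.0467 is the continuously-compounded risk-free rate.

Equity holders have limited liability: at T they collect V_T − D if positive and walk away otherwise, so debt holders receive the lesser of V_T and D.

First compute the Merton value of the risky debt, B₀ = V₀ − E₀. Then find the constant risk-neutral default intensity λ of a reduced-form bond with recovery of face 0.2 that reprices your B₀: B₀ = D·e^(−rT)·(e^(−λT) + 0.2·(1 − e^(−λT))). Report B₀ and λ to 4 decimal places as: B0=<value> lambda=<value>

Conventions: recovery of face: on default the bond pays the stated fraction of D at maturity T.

B0=233.2774 lambda=0.0230

Apply the equity-as-call identities (strike 250.9563, horizon 1.1235 years):
d₁ = [ln(V₀/D) + (r + σ²/2)T] / (σ√T)
   = [ln(563.0323/250.9563) + (0.0467 + 0.5·0.5167²)·1.1235] / (0.5167·√1.1235)
   = [0.808058 + 0.202443] / 0.547678 = 1.845065
d₂ = d₁ − σ√T = 1.845065 − 0.547678 = 1.297388
N(d₁) = 0.967486,  N(d₂) = 0.902751,  e^(−rT) = 0.948885
E₀ = V₀·N(d₁) − D·e^(−rT)·N(d₂)
   = 563.0323·0.967486 − 250.9563·0.948885·0.902751 = 329.754896
B₀ = V₀ − E₀ = 563.0323 − 329.754896 = 233.277404
e^(−λT) = (B₀·e^(rT)/D − 0.2)/(1 − 0.2) = (233.2774·1.053868/250.9563 − 0.2)/0.8 = 0.97453415
λ = −ln(0.97453415)/1.1235 = 0.022960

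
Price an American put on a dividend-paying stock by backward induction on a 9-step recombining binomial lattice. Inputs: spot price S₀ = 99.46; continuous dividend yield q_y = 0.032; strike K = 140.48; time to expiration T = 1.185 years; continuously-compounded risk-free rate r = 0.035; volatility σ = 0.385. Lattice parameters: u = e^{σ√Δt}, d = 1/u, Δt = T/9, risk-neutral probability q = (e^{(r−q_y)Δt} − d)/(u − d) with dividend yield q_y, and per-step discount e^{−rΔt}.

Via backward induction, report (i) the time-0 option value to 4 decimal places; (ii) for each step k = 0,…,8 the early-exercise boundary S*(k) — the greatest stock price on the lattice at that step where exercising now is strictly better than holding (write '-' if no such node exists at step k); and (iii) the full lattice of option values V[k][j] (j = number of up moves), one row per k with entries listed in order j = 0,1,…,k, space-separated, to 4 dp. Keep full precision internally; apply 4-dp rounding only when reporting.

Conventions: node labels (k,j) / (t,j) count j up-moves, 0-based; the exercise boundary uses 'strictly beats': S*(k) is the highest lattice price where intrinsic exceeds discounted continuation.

params: Δt=0.13167 u=1.14993 d=0.86962 q=0.46654 e^(-rΔt)=0.99540
t_9 payoffs: 112.1917 103.0733 91.0157 75.0714 53.9877 26.1080 0.0000 0.0000 0.0000 0.0000
t_8: node(8,0) S=32.5296 payoff=107.9504 vs cont=107.4413 → 107.9504 [stop]  node(8,1) S=43.0151 payoff=97.4649 vs cont=96.9999 → 97.4649 [stop]  node(8,2) S=56.8805 payoff=83.5995 vs cont=83.1928 → 83.5995 [stop]  node(8,3) S=75.2153 payoff=65.2647 vs cont=64.9351 → 65.2647 [stop]  node(8,4) S=99.4600 payoff=41.0200 vs cont=40.7923 → 41.0200 [stop]  node(8,5) S=131.5197 payoff=8.9603 vs cont=13.8635 → 13.8635 [wait]  node(8,6) S=173.9136 payoff=0.0000 vs cont=0.0000 → 0.0000 [wait]  node(8,7) S=229.9725 payoff=0.0000 vs cont=0.0000 → 0.0000 [wait]  node(8,8) S=304.1014 payoff=0.0000 vs cont=0.0000 → 0.0000 [wait]  ⇒ S*(8)=99.4600
t_7: node(7,0) S=37.4067 payoff=103.0733 vs cont=102.5847 → 103.0733 [stop]  node(7,1) S=49.4643 payoff=91.0157 vs cont=90.5777 → 91.0157 [stop]  node(7,2) S=65.4086 payoff=75.0714 vs cont=74.7005 → 75.0714 [stop]  node(7,3) S=86.4923 payoff=53.9877 vs cont=53.7055 → 53.9877 [stop]  node(7,4) S=114.3720 payoff=26.1080 vs cont=28.2200 → 28.2200 [wait]  node(7,5) S=151.2384 payoff=0.0000 vs cont=7.3616 → 7.3616 [wait]  node(7,6) S=199.9884 payoff=0.0000 vs cont=0.0000 → 0.0000 [wait]  node(7,7) S=264.4522 payoff=0.0000 vs cont=0.0000 → 0.0000 [wait]  ⇒ S*(7)=86.4923
t_6: node(6,0) S=43.0151 payoff=97.4649 vs cont=96.9999 → 97.4649 [stop]  node(6,1) S=56.8805 payoff=83.5995 vs cont=83.1928 → 83.5995 [stop]  node(6,2) S=75.2153 payoff=65.2647 vs cont=64.9351 → 65.2647 [stop]  node(6,3) S=99.4600 payoff=41.0200 vs cont=41.7731 → 41.7731 [wait]  node(6,4) S=131.5197 payoff=8.9603 vs cont=18.4037 → 18.4037 [wait]  node(6,5) S=173.9136 payoff=0.0000 vs cont=3.9091 → 3.9091 [wait]  node(6,6) S=229.9725 payoff=0.0000 vs cont=0.0000 → 0.0000 [wait]  ⇒ S*(6)=75.2153
t_5: node(5,0) S=49.4643 payoff=91.0157 vs cont=90.5777 → 91.0157 [stop]  node(5,1) S=65.4086 payoff=75.0714 vs cont=74.7005 → 75.0714 [stop]  node(5,2) S=86.4923 payoff=53.9877 vs cont=54.0553 → 54.0553 [wait]  node(5,3) S=114.3720 payoff=26.1080 vs cont=30.7284 → 30.7284 [wait]  node(5,4) S=151.2384 payoff=0.0000 vs cont=11.5878 → 11.5878 [wait]  node(5,5) S=199.9884 payoff=0.0000 vs cont=2.0757 → 2.0757 [wait]  ⇒ S*(5)=65.4086
t_4: node(4,0) S=56.8805 payoff=83.5995 vs cont=83.1928 → 83.5995 [stop]  node(4,1) S=75.2153 payoff=65.2647 vs cont=64.9664 → 65.2647 [stop]  node(4,2) S=99.4600 payoff=41.0200 vs cont=42.9738 → 42.9738 [wait]  node(4,3) S=131.5197 payoff=8.9603 vs cont=21.6983 → 21.6983 [wait]  node(4,4) S=173.9136 payoff=0.0000 vs cont=7.1172 → 7.1172 [wait]  ⇒ S*(4)=75.2153
t_3: node(3,0) S=65.4086 payoff=75.0714 vs cont=74.7005 → 75.0714 [stop]  node(3,1) S=86.4923 payoff=53.9877 vs cont=54.6129 → 54.6129 [wait]  node(3,2) S=114.3720 payoff=26.1080 vs cont=32.8960 → 32.8960 [wait]  node(3,3) S=151.2384 payoff=0.0000 vs cont=14.8271 → 14.8271 [wait]  ⇒ S*(3)=65.4086
t_2: node(2,0) S=75.2153 payoff=65.2647 vs cont=65.2254 → 65.2647 [stop]  node(2,1) S=99.4600 payoff=41.0200 vs cont=44.2765 → 44.2765 [wait]  node(2,2) S=131.5197 payoff=8.9603 vs cont=24.3536 → 24.3536 [wait]  ⇒ S*(2)=75.2153
t_1: node(1,0) S=86.4923 payoff=53.9877 vs cont=55.2178 → 55.2178 [wait]  node(1,1) S=114.3720 payoff=26.1080 vs cont=34.8209 → 34.8209 [wait]  ⇒ S*(1)=-
t_0: node(0,0) S=99.4600 payoff=41.0200 vs cont=45.4917 → 45.4917 [wait]  ⇒ S*(0)=-

price = 45.4917
boundary = - - 75.2153 65.4086 75.2153 65.4086 75.2153 86.4923 99.4600
tree:
45.4917
55.2178 34.8209
65.2647 44.2765 24.3536
75.0714 54.6129 32.8960 14.8271
83.5995 65.2647 42.9738 21.6983 7.1172
91.0157 75.0714 54.0553 30.7284 11.5878 2.0757
97.4649 83.5995 65.2647 41.7731 18.4037 3.9091 0.0000
103.0733 91.0157 75.0714 53.9877 28.2200 7.3616 0.0000 0.0000
107.9504 97.4649 83.5995 65.2647 41.0200 13.8635 0.0000 0.0000 0.0000
112.1917 103.0733 91.0157 75.0714 53.9877 26.1080 0.0000 0.0000 0.0000 0.0000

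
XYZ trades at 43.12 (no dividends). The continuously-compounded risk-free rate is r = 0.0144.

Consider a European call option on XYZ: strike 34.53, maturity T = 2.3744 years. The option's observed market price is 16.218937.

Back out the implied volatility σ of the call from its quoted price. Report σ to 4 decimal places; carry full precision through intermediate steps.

At σ = 0.4648 the Black–Scholes value reproduces the quote:
σ√T = 0.4648·√2.3744 = 0.716214
d₁ = (ln(S/K) + (r+σ²/2)T) / (σ√T) = (ln(43.12/34.53) + (0.0144+0.4648²/2)·2.3744) / 0.716214 = (0.222158 + 0.290673) / 0.716214 = 0.716030
d₂ = d₁ − σ√T = 0.716030 − 0.716214 = -0.000184
e^{−rT} = 0.966387
N(d₁) = 0.763014,  N(d₂) = 0.499927
V = S·N(d₁) − K·e^{−rT}·N(d₂) = 32.901152 − 16.682215 = 16.218937 (equal to the quote); since ∂V/∂σ > 0 for all σ, the implied volatility is unique

sigma = 0.4648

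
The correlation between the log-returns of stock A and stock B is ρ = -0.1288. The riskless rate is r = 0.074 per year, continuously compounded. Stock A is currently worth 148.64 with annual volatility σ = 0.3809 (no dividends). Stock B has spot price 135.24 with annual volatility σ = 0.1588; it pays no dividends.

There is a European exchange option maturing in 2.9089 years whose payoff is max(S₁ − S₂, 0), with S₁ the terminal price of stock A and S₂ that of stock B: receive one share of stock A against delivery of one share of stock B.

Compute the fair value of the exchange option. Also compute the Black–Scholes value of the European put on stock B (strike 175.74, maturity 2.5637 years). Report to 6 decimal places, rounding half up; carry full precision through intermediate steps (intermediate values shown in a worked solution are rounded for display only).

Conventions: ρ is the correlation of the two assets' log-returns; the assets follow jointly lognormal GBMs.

σ_eff = √(σ₁² + σ₂² − 2ρσ₁σ₂) = √(0.3809² + 0.1588² − 2·-0.1288·0.3809·0.1588) = 0.431142
d₁ = (ln(S₁/S₂) + (q₂ − q₁ + σ_eff²/2)T) / (σ_eff√T) = (ln(148.64/135.24) + (0.0 − 0.0 + 0.092942)·2.9089) / 0.735335 = 0.496148
d₂ = d₁ − σ_eff√T = 0.496148 − 0.735335 = -0.239187
N(d₁) = 0.690105,  N(d₂) = 0.405480
V = S₁·e^{−q₁T}·N(d₁) − S₂·e^{−q₂T}·N(d₂) = 102.577208 − 54.837174 = 47.740034
[vanilla: stock B put K=175.74]
σ√T = 0.1588·√2.5637 = 0.254264
d₁ = (ln(S/K) + (r+σ²/2)T) / (σ√T) = (ln(135.24/175.74) + (0.074+0.1588²/2)·2.5637) / 0.254264 = (-0.261955 + 0.222039) / 0.254264 = -0.156986
d₂ = d₁ − σ√T = -0.156986 − 0.254264 = -0.411250
e^{−rT} = 0.827196
N(−d₁) = 0.562372,  N(−d₂) = 0.659555
price = K·e^{−rT}·N(−d₂) − S·N(−d₁) = 95.880477 − 76.055210 = 19.825267

exchange price = 47.740034
price(stock B put K=175.74) = 19.825267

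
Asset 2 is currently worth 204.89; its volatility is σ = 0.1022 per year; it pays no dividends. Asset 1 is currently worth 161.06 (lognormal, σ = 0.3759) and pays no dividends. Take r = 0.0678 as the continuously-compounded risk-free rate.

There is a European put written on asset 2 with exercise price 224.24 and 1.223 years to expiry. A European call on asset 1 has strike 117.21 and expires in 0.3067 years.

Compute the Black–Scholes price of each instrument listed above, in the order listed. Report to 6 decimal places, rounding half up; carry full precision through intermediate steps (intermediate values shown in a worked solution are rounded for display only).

[asset 2 put K=224.24]
σ√T = 0.1022·√1.223 = 0.113022
d₁ = (ln(S/K) + (r+σ²/2)T) / (σ√T) = (ln(204.89/224.24) + (0.0678+0.1022²/2)·1.223) / 0.113022 = (-0.090244 + 0.089306) / 0.113022 = -0.008293
d₂ = d₁ − σ√T = -0.008293 − 0.113022 = -0.121315
e^{−rT} = 0.920425
N(−d₁) = 0.503308,  N(−d₂) = 0.548279
price = K·e^{−rT}·N(−d₂) − S·N(−d₁) = 113.162720 − 103.122815 = 10.039905
[asset 1 call K=117.21]
σ√T = 0.3759·√0.3067 = 0.208175
d₁ = (ln(S/K) + (r+σ²/2)T) / (σ√T) = (ln(161.06/117.21) + (0.0678+0.3759²/2)·0.3067) / 0.208175 = (0.317810 + 0.042463) / 0.208175 = 1.730621
d₂ = d₁ − σ√T = 1.730621 − 0.208175 = 1.522445
e^{−rT} = 0.979420
N(d₁) = 0.958240,  N(d₂) = 0.936051
price = S·N(d₁) − K·e^{−rT}·N(d₂) = 154.334181 − 107.456690 = 46.877490

price(asset 2 put K=224.24) = 10.039905
price(asset 1 call K=117.21) = 46.877490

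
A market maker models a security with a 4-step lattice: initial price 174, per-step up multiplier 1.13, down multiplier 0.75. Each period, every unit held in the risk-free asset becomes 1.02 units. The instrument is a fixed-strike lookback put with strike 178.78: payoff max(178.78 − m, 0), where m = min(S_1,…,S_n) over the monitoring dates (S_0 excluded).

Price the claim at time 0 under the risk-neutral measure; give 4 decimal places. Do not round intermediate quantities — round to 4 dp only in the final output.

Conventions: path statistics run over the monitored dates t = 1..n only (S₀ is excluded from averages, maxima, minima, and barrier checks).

price = 30.6579

Under the martingale measure an up-move has probability p* = 0.7105; value the claim as the probability-weighted average of per-path payoffs, discounted 4 periods at R = 1.02.
Enumerate all 2^4 = 16 price paths (U = up ×1.13, D = down ×0.75); each path with k up-moves has probability p*^k·(1−p*)^(4−k).
DDDD: m=55.0547, payoff=123.7253, prob=0.007022
UDDD: m=82.9491, payoff=95.8309, prob=0.017235
DUDD: m=82.9491, payoff=95.8309, prob=0.017235
UUDD: m=124.9766, payoff=53.8034, prob=0.042304
DDUD: m=82.9491, payoff=95.8309, prob=0.017235
UDUD: m=124.9766, payoff=53.8034, prob=0.042304
DUUD: m=124.9766, payoff=53.8034, prob=0.042304
UUUD: m=188.2981, payoff=0.0000, prob=0.103836
DDDU: m=73.4062, payoff=105.3738, prob=0.017235
UDDU: m=110.5987, payoff=68.1813, prob=0.042304
DUDU: m=110.5987, payoff=68.1813, prob=0.042304
UUDU: m=166.6354, payoff=12.1446, prob=0.103836
DDUU: m=97.8750, payoff=80.9050, prob=0.042304
UDUU: m=147.4650, payoff=31.3150, prob=0.103836
DUUU: m=130.5000, payoff=48.2800, prob=0.103836
UUUU: m=196.6200, payoff=0.0000, prob=0.254871
Price = Σ prob·payoff / R^4 = 33.185124 / 1.082432 = 30.6579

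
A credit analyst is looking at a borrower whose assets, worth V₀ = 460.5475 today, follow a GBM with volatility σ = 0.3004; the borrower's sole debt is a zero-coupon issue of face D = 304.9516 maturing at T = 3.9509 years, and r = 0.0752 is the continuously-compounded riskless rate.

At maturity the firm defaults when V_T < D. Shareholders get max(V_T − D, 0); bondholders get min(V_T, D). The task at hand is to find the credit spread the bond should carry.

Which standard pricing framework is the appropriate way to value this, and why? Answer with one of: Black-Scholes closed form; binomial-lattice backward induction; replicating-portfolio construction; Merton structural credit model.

framework: Merton structural credit model

Key observation: the data describe a firm's assets (V₀ = 460.5475, GBM) and a single zero-coupon debt of face 304.9516, so credit quantities follow from equity-as-call in the structural model.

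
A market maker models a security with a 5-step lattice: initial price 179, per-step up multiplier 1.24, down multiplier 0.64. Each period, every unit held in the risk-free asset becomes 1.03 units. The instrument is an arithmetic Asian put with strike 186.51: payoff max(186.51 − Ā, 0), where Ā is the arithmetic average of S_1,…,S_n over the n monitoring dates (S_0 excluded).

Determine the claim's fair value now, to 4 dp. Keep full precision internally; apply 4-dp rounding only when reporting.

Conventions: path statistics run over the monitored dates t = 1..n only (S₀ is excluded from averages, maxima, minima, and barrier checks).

Set p* = 0.6500 (from d < R < u); the path-dependent value is the discounted p*-expectation over all price paths.
Enumerate all 2^5 = 32 price paths (U = up ×1.24, D = down ×0.64); each path with k up-moves has probability p*^k·(1−p*)^(5−k).
DDDDD: Ā=56.8107, payoff=129.6993, prob=0.005252
UDDDD: Ā=110.0707, payoff=76.4393, prob=0.009754
DUDDD: Ā=88.5907, payoff=97.9193, prob=0.009754
UUDDD: Ā=171.6444, payoff=14.8656, prob=0.018115
DDUDD: Ā=74.8435, payoff=111.6665, prob=0.009754
UDUDD: Ā=145.0092, payoff=41.5008, prob=0.018115
DUUDD: Ā=123.5292, payoff=62.9808, prob=0.018115
UUUDD: Ā=239.3379, payoff=0.0000, prob=0.033642
DDDUD: Ā=66.0453, payoff=120.4647, prob=0.009754
UDDUD: Ā=127.9627, payoff=58.5473, prob=0.018115
DUDUD: Ā=106.4827, payoff=80.0273, prob=0.018115
UUDUD: Ā=206.3103, payoff=0.0000, prob=0.033642
DDUUD: Ā=92.7355, payoff=93.7745, prob=0.018115
UDUUD: Ā=179.6751, payoff=6.8349, prob=0.033642
DUUUD: Ā=158.1951, payoff=28.3149, prob=0.033642
UUUUD: Ā=306.5029, payoff=0.0000, prob=0.062477
DDDDU: Ā=60.4144, payoff=126.0956, prob=0.009754
UDDDU: Ā=117.0529, payoff=69.4571, prob=0.018115
DUDDU: Ā=95.5729, payoff=90.9371, prob=0.018115
UUDDU: Ā=185.1726, payoff=1.3374, prob=0.033642
DDUDU: Ā=81.8257, payoff=104.6843, prob=0.018115
UDUDU: Ā=158.5374, payoff=27.9726, prob=0.033642
DUUDU: Ā=137.0574, payoff=49.4526, prob=0.033642
UUUDU: Ā=265.5487, payoff=0.0000, prob=0.062477
DDDUU: Ā=73.0275, payoff=113.4825, prob=0.018115
UDDUU: Ā=141.4908, payoff=45.0192, prob=0.033642
DUDUU: Ā=120.0108, payoff=66.4992, prob=0.033642
UUDUU: Ā=232.5210, payoff=0.0000, prob=0.062477
DDUUU: Ā=106.2636, payoff=80.2464, prob=0.033642
UDUUU: Ā=205.8858, payoff=0.0000, prob=0.062477
DUUUU: Ā=184.4058, payoff=2.1042, prob=0.062477
UUUUU: Ā=357.2862, payoff=0.0000, prob=0.116029
Price = Σ prob·payoff / R^5 = 29.519378 / 1.159274 = 25.4637

price = 25.4637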